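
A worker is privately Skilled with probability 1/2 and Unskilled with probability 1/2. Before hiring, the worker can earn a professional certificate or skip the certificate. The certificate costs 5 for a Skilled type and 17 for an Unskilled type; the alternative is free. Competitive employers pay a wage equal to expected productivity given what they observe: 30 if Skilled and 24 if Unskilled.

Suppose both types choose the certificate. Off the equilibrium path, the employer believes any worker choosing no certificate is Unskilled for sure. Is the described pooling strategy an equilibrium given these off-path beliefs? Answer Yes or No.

No

On path, the employer holds the prior and pays 1/2·30 + 1/2·24 = 27. Off path (no certificate), believing Unskilled, it pays 24.
Skilled: the certificate nets 27 − 5 = 22; no certificate nets 24. Skilled would deviate.
Unskilled: the certificate nets 27 − 17 = 10; no certificate nets 24. Unskilled would deviate.
A type deviates, so pooling fails.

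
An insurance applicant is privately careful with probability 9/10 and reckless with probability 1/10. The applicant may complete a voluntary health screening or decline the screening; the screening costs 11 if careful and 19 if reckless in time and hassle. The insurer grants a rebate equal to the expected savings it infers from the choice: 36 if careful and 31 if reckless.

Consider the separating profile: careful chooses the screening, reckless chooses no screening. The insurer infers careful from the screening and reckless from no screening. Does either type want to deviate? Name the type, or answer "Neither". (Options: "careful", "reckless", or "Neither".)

The screening pays 36; no screening pays 31.
careful: assigned the screening, nets 36 − 11 = 25; deviating to no screening nets 31.
reckless: assigned no screening, nets 31; deviating to the screening nets 36 − 19 = 17.
The careful type gains 6 by deviating.

careful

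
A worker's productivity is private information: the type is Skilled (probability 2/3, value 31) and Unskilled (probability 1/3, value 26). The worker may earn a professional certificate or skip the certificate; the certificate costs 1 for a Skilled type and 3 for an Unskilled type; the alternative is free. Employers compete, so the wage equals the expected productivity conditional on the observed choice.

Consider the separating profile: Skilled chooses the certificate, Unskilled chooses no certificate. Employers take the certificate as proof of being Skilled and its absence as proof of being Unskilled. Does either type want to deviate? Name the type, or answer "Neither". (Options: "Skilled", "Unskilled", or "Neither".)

Unskilled

The certificate pays 31; no certificate pays 26.
Skilled: assigned the certificate, nets 31 − 1 = 30; deviating to no certificate nets 26.
Unskilled: assigned no certificate, nets 26; deviating to the certificate nets 31 − 3 = 28.
The Unskilled type gains 2 by deviating.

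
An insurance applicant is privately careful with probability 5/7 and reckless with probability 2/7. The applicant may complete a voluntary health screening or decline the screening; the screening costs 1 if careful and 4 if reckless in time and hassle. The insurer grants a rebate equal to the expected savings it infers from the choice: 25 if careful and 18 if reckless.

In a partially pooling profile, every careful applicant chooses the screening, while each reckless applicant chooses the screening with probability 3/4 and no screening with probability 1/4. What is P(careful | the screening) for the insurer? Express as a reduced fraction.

P(the screening) = (5/7)·1 + (2/7)·(3/4) = 13/14.
By Bayes' rule, P(careful | the screening) = (5/7) / (13/14) = 10/13.

10/13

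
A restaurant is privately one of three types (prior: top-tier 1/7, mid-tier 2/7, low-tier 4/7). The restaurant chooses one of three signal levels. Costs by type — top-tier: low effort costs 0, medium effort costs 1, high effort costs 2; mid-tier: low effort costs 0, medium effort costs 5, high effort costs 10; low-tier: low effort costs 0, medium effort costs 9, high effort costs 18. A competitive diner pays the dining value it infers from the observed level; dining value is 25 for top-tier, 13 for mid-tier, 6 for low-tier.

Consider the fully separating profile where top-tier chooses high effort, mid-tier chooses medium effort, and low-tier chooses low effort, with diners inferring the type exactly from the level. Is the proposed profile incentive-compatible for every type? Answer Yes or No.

No

Separating price premiums: high effort → 25, medium effort → 13, low effort → 6.
top-tier (assigned high effort): low effort: 6 − 0 = 6; medium effort: 13 − 1 = 12; high effort: 25 − 2 = 23. top-tier stays.
mid-tier (assigned medium effort): low effort: 6 − 0 = 6; medium effort: 13 − 5 = 8; high effort: 25 − 10 = 15. mid-tier prefers high effort.
low-tier (assigned low effort): low effort: 6 − 0 = 6; medium effort: 13 − 9 = 4; high effort: 25 − 18 = 7. low-tier prefers high effort.
At least one type deviates; the separating profile fails.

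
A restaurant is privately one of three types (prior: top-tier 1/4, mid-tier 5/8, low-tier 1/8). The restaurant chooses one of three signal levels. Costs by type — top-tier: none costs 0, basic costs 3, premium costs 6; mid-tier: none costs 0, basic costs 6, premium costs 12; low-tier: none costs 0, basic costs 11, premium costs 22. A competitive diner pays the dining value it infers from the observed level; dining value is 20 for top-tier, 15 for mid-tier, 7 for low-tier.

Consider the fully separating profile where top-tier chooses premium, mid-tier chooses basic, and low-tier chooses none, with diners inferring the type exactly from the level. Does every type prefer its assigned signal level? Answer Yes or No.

Yes

Separating price premiums: premium → 20, basic → 15, none → 7.
top-tier (assigned premium): none: 7 − 0 = 7; basic: 15 − 3 = 12; premium: 20 − 6 = 14. top-tier stays.
mid-tier (assigned basic): none: 7 − 0 = 7; basic: 15 − 6 = 9; premium: 20 − 12 = 8. mid-tier stays.
low-tier (assigned none): none: 7 − 0 = 7; basic: 15 − 11 = 4; premium: 20 − 22 = -2. low-tier stays.
Every type prefers its assigned level; separation holds.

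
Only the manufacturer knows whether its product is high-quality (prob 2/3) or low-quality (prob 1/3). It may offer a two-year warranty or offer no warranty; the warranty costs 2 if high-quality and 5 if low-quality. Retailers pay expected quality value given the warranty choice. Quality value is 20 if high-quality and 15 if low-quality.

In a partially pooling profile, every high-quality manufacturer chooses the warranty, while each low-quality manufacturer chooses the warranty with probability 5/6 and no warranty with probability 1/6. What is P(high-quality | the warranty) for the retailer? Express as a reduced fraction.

P(the warranty) = (2/3)·1 + (1/3)·(5/6) = 17/18.
By Bayes' rule, P(high-quality | the warranty) = (2/3) / (17/18) = 12/17.

12/17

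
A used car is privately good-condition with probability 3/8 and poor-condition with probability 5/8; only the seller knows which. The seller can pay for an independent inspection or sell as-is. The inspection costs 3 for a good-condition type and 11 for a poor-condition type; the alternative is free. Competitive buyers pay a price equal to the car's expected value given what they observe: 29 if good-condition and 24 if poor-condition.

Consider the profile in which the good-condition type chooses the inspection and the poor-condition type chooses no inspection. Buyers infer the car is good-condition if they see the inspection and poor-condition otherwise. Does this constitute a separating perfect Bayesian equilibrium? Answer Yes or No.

Yes

Under these beliefs, the inspection earns price 29 and no inspection earns price 24.
good-condition: the inspection nets 29 − 3 = 26; no inspection nets 24. good-condition prefers the inspection.
poor-condition: the inspection nets 29 − 11 = 18; no inspection nets 24. poor-condition prefers no inspection.
Neither type deviates, so the separating profile is an equilibrium.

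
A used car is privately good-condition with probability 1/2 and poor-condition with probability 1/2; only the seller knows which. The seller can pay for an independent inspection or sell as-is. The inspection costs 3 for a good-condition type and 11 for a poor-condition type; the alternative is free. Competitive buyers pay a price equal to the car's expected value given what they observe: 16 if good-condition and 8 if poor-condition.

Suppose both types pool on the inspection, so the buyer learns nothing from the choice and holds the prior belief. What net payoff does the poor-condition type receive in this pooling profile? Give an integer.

1

Pooled price = 1/2·16 + 1/2·8 = 12.
poor-condition pays cost 11 for the inspection, so net payoff = 12 − 11 = 1.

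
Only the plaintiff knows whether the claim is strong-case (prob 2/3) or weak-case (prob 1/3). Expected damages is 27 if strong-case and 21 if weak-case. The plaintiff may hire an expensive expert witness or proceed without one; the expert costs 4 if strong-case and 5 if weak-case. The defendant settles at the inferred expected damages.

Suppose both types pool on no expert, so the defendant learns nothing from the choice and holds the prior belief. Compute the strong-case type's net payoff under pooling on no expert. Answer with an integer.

Pooled settlement = 2/3·27 + 1/3·21 = 25.
strong-case pays no cost for no expert, so net payoff = 25.

25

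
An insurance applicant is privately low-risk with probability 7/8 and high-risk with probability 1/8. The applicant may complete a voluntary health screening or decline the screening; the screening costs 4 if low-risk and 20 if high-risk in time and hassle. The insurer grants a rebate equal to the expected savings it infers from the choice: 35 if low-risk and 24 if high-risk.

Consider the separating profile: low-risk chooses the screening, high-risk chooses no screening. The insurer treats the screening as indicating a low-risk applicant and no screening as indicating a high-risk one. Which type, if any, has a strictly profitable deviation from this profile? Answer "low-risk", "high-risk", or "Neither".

Neither

The screening pays 35; no screening pays 24.
low-risk: assigned the screening, nets 35 − 4 = 31; deviating to no screening nets 24.
high-risk: assigned no screening, nets 24; deviating to the screening nets 35 − 20 = 15.
Both types strictly prefer their assigned action; no profitable deviation.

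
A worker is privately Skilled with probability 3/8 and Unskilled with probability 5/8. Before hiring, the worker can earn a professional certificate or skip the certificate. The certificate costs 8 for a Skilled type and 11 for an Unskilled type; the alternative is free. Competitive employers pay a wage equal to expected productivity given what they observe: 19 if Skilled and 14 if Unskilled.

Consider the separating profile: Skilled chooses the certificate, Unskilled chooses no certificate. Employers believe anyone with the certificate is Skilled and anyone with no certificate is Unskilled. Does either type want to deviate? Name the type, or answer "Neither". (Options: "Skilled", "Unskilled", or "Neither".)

Skilled

The certificate pays 19; no certificate pays 14.
Skilled: assigned the certificate, nets 19 − 8 = 11; deviating to no certificate nets 14.
Unskilled: assigned no certificate, nets 14; deviating to the certificate nets 19 − 11 = 8.
The Skilled type gains 3 by deviating.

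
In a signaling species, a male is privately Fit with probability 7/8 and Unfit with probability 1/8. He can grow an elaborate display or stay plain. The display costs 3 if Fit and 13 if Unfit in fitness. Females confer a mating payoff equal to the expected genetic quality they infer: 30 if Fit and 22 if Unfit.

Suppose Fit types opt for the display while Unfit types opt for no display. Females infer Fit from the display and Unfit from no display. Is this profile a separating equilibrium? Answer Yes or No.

Under these beliefs, the display earns mating payoff 30 and no display earns mating payoff 22.
Fit: the display nets 30 − 3 = 27; no display nets 22. Fit prefers the display.
Unfit: the display nets 30 − 13 = 17; no display nets 22. Unfit prefers no display.
Neither type deviates, so the separating profile is an equilibrium.

Yes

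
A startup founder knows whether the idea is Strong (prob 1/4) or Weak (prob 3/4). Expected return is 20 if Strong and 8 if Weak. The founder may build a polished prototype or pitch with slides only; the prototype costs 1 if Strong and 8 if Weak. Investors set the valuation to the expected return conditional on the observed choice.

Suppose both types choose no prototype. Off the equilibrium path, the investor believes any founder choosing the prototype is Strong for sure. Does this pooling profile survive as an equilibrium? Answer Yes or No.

No

On path, the investor holds the prior and pays 1/4·20 + 3/4·8 = 11. Off path (the prototype), believing Strong, it pays 20.
Strong: no prototype nets 11; the prototype nets 20 − 1 = 19. Strong would deviate.
Weak: no prototype nets 11; the prototype nets 20 − 8 = 12. Weak would deviate.
A type deviates, so pooling fails.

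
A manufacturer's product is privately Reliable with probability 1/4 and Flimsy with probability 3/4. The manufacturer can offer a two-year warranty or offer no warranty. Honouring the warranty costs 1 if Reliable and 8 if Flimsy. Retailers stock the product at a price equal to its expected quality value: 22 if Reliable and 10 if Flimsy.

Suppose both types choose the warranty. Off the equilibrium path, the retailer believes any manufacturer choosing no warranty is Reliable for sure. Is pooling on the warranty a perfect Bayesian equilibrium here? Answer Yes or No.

On path, the retailer holds the prior and pays 1/4·22 + 3/4·10 = 13. Off path (no warranty), believing Reliable, it pays 22.
Reliable: the warranty nets 13 − 1 = 12; no warranty nets 22. Reliable would deviate.
Flimsy: the warranty nets 13 − 8 = 5; no warranty nets 22. Flimsy would deviate.
A type deviates, so pooling fails.

No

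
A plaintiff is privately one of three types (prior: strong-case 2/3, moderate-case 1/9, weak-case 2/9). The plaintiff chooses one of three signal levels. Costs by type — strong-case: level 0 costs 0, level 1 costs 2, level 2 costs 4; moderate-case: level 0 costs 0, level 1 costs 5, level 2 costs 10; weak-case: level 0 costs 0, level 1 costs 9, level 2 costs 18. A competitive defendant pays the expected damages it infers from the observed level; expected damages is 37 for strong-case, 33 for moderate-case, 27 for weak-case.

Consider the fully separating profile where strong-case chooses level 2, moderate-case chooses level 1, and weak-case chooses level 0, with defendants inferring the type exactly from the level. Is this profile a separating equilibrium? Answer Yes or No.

Separating settlements: level 2 → 37, level 1 → 33, level 0 → 27.
strong-case (assigned level 2): level 0: 27 − 0 = 27; level 1: 33 − 2 = 31; level 2: 37 − 4 = 33. strong-case stays.
moderate-case (assigned level 1): level 0: 27 − 0 = 27; level 1: 33 − 5 = 28; level 2: 37 − 10 = 27. moderate-case stays.
weak-case (assigned level 0): level 0: 27 − 0 = 27; level 1: 33 − 9 = 24; level 2: 37 − 18 = 19. weak-case stays.
Every type prefers its assigned level; separation holds.

Yes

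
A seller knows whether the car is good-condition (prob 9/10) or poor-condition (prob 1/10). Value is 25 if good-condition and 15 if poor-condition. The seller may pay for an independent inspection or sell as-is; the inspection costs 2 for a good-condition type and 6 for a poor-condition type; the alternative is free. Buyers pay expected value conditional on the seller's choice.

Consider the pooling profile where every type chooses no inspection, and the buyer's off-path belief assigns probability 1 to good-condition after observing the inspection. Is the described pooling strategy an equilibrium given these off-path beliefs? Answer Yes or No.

On path, the buyer holds the prior and pays 9/10·25 + 1/10·15 = 24. Off path (the inspection), believing good-condition, it pays 25.
good-condition: no inspection nets 24; the inspection nets 25 − 2 = 23. good-condition stays.
poor-condition: no inspection nets 24; the inspection nets 25 − 6 = 19. poor-condition stays.
No type deviates, so pooling is sustained.

Yes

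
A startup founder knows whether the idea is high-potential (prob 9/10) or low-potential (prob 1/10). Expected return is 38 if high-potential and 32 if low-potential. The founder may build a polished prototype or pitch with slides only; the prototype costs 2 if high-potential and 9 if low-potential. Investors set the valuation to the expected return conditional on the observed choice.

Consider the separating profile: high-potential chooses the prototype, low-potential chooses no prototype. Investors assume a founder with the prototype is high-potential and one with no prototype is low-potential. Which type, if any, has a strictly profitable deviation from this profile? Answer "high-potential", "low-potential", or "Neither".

The prototype pays 38; no prototype pays 32.
high-potential: assigned the prototype, nets 38 − 2 = 36; deviating to no prototype nets 32.
low-potential: assigned no prototype, nets 32; deviating to the prototype nets 38 − 9 = 29.
Both types strictly prefer their assigned action; no profitable deviation.

Neither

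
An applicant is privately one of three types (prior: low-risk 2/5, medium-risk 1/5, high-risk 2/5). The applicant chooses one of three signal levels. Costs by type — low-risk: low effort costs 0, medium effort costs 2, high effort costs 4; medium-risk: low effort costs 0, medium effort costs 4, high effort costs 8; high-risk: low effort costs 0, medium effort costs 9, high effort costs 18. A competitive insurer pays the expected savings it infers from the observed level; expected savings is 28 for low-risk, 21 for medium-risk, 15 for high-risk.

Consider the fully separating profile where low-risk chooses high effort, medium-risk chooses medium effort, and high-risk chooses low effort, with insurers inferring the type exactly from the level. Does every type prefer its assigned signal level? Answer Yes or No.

No

Separating rebates: high effort → 28, medium effort → 21, low effort → 15.
low-risk (assigned high effort): low effort: 15 − 0 = 15; medium effort: 21 − 2 = 19; high effort: 28 − 4 = 24. low-risk stays.
medium-risk (assigned medium effort): low effort: 15 − 0 = 15; medium effort: 21 − 4 = 17; high effort: 28 − 8 = 20. medium-risk prefers high effort.
high-risk (assigned low effort): low effort: 15 − 0 = 15; medium effort: 21 − 9 = 12; high effort: 28 − 18 = 10. high-risk stays.
At least one type deviates; the separating profile fails.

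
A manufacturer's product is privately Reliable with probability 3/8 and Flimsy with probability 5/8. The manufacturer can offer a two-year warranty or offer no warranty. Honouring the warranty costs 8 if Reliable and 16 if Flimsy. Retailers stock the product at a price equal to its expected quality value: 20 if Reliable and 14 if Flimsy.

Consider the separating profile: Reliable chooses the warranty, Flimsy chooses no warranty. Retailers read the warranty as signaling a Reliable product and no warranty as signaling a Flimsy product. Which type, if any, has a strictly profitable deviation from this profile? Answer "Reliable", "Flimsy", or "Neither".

The warranty pays 20; no warranty pays 14.
Reliable: assigned the warranty, nets 20 − 8 = 12; deviating to no warranty nets 14.
Flimsy: assigned no warranty, nets 14; deviating to the warranty nets 20 − 16 = 4.
The Reliable type gains 2 by deviating.

Reliable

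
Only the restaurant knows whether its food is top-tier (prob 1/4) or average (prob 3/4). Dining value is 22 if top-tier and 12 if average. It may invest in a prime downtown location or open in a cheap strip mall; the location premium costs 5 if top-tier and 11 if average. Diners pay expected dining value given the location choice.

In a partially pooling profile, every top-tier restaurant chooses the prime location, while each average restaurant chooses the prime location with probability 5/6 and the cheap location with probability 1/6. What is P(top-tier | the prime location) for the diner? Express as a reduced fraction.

P(the prime location) = (1/4)·1 + (3/4)·(5/6) = 7/8.
By Bayes' rule, P(top-tier | the prime location) = (1/4) / (7/8) = 2/7.

2/7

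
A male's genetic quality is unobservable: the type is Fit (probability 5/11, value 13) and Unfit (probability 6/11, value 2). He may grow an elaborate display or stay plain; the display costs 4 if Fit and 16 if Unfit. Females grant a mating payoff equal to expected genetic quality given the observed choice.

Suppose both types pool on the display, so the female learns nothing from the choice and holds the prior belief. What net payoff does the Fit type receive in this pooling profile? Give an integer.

3

Pooled mating payoff = 5/11·13 + 6/11·2 = 7.
Fit pays cost 4 for the display, so net payoff = 7 − 4 = 3.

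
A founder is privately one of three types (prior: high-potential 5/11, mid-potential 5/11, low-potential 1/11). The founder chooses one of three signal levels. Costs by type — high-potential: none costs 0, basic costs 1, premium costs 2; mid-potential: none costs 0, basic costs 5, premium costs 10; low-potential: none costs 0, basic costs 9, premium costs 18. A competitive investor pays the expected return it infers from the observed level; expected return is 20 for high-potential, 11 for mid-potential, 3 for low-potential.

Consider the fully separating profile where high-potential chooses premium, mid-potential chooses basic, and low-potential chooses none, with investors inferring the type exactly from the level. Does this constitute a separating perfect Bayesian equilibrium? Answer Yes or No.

No

Separating valuations: premium → 20, basic → 11, none → 3.
high-potential (assigned premium): none: 3 − 0 = 3; basic: 11 − 1 = 10; premium: 20 − 2 = 18. high-potential stays.
mid-potential (assigned basic): none: 3 − 0 = 3; basic: 11 − 5 = 6; premium: 20 − 10 = 10. mid-potential prefers premium.
low-potential (assigned none): none: 3 − 0 = 3; basic: 11 − 9 = 2; premium: 20 − 18 = 2. low-potential stays.
At least one type deviates; the separating profile fails.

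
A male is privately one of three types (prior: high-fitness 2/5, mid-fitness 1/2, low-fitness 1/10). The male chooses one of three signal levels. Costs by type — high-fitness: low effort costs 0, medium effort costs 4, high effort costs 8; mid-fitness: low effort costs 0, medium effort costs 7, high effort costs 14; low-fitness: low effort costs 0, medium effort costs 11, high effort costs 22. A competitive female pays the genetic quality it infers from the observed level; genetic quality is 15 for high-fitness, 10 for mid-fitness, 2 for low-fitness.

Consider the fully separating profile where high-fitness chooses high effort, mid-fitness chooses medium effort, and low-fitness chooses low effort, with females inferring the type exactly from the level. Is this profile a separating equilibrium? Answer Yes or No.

Yes

Separating mating payoffs: high effort → 15, medium effort → 10, low effort → 2.
high-fitness (assigned high effort): low effort: 2 − 0 = 2; medium effort: 10 − 4 = 6; high effort: 15 − 8 = 7. high-fitness stays.
mid-fitness (assigned medium effort): low effort: 2 − 0 = 2; medium effort: 10 − 7 = 3; high effort: 15 − 14 = 1. mid-fitness stays.
low-fitness (assigned low effort): low effort: 2 − 0 = 2; medium effort: 10 − 11 = -1; high effort: 15 − 22 = -7. low-fitness stays.
Every type prefers its assigned level; separation holds.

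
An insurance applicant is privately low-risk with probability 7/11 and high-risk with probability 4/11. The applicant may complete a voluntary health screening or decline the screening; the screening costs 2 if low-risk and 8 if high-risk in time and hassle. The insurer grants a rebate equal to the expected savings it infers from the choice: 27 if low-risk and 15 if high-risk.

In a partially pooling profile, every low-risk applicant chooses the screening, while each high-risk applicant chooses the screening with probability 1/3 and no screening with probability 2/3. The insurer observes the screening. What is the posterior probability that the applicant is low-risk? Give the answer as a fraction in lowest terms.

P(the screening) = (7/11)·1 + (4/11)·(1/3) = 25/33.
By Bayes' rule, P(low-risk | the screening) = (7/11) / (25/33) = 21/25.

21/25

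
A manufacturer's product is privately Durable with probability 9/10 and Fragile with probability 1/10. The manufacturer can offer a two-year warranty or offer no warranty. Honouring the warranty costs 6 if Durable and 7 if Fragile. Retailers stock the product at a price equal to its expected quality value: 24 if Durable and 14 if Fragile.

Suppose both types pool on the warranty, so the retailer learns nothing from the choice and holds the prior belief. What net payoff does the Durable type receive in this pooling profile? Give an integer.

Pooled price = 9/10·24 + 1/10·14 = 23.
Durable pays cost 6 for the warranty, so net payoff = 23 − 6 = 17.

17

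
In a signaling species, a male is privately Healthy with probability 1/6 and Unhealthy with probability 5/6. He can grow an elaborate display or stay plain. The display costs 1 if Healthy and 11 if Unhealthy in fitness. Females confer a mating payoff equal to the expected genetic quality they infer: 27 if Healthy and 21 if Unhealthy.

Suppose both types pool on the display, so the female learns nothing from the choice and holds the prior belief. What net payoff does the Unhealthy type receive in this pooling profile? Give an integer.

Pooled mating payoff = 1/6·27 + 5/6·21 = 22.
Unhealthy pays cost 11 for the display, so net payoff = 22 − 11 = 11.

11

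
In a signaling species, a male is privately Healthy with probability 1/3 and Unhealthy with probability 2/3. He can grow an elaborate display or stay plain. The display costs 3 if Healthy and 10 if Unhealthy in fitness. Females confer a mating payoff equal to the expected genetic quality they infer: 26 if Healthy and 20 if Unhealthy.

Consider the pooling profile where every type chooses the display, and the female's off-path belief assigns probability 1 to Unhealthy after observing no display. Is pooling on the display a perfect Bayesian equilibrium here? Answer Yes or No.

On path, the female holds the prior and pays 1/3·26 + 2/3·20 = 22. Off path (no display), believing Unhealthy, it pays 20.
Healthy: the display nets 22 − 3 = 19; no display nets 20. Healthy would deviate.
Unhealthy: the display nets 22 − 10 = 12; no display nets 20. Unhealthy would deviate.
A type deviates, so pooling fails.

No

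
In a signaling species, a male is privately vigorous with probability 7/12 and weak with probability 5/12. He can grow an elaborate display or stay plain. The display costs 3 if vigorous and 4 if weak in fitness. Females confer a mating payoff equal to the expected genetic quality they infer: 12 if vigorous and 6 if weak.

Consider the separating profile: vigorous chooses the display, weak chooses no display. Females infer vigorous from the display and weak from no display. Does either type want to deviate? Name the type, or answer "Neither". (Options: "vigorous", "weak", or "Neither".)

weak

The display pays 12; no display pays 6.
vigorous: assigned the display, nets 12 − 3 = 9; deviating to no display nets 6.
weak: assigned no display, nets 6; deviating to the display nets 12 − 4 = 8.
The weak type gains 2 by deviating.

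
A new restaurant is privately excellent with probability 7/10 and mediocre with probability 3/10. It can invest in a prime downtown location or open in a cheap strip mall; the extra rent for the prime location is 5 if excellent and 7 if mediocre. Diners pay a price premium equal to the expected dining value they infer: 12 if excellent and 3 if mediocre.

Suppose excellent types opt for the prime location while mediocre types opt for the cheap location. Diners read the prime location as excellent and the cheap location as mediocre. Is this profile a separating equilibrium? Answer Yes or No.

Under these beliefs, the prime location earns price premium 12 and the cheap location earns price premium 3.
excellent: the prime location nets 12 − 5 = 7; the cheap location nets 3. excellent prefers the prime location.
mediocre: the prime location nets 12 − 7 = 5; the cheap location nets 3. mediocre would deviate to the prime location.
mediocre has a profitable deviation, so the profile is not an equilibrium.

No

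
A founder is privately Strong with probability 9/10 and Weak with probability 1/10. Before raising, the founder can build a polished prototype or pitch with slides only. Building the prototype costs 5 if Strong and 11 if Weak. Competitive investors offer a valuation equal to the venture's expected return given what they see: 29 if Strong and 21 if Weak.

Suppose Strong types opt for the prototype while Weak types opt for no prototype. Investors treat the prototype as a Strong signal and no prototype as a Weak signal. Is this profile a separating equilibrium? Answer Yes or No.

Under these beliefs, the prototype earns valuation 29 and no prototype earns valuation 21.
Strong: the prototype nets 29 − 5 = 24; no prototype nets 21. Strong prefers the prototype.
Weak: the prototype nets 29 − 11 = 18; no prototype nets 21. Weak prefers no prototype.
Neither type deviates, so the separating profile is an equilibrium.

Yes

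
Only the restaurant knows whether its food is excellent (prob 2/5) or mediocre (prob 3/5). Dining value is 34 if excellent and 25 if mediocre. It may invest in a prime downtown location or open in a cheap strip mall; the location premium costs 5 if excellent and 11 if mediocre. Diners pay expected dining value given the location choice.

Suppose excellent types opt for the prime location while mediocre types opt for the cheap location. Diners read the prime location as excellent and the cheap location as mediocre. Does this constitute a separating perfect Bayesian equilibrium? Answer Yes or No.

Yes

Under these beliefs, the prime location earns price premium 34 and the cheap location earns price premium 25.
excellent: the prime location nets 34 − 5 = 29; the cheap location nets 25. excellent prefers the prime location.
mediocre: the prime location nets 34 − 11 = 23; the cheap location nets 25. mediocre prefers the cheap location.
Neither type deviates, so the separating profile is an equilibrium.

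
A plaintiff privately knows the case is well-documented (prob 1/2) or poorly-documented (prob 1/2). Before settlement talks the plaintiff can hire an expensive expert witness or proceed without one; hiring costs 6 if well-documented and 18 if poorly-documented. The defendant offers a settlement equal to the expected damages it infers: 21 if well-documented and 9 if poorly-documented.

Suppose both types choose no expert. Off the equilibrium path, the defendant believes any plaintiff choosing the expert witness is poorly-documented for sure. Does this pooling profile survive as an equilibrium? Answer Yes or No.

Yes

On path, the defendant holds the prior and pays 1/2·21 + 1/2·9 = 15. Off path (the expert witness), believing poorly-documented, it pays 9.
well-documented: no expert nets 15; the expert witness nets 9 − 6 = 3. well-documented stays.
poorly-documented: no expert nets 15; the expert witness nets 9 − 18 = -9. poorly-documented stays.
No type deviates, so pooling is sustained.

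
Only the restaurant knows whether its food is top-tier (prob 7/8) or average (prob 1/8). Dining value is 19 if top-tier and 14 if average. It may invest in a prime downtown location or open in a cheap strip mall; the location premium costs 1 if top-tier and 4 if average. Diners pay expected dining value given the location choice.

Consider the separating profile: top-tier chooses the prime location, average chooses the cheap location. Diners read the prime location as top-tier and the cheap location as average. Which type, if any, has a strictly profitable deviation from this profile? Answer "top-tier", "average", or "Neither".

average

The prime location pays 19; the cheap location pays 14.
top-tier: assigned the prime location, nets 19 − 1 = 18; deviating to the cheap location nets 14.
average: assigned the cheap location, nets 14; deviating to the prime location nets 19 − 4 = 15.
The average type gains 1 by deviating.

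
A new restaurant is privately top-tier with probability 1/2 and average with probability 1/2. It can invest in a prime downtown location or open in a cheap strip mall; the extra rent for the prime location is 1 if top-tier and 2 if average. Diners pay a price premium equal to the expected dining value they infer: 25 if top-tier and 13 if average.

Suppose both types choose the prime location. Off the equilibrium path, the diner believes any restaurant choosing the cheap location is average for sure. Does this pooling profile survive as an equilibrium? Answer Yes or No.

Yes

On path, the diner holds the prior and pays 1/2·25 + 1/2·13 = 19. Off path (the cheap location), believing average, it pays 13.
top-tier: the prime location nets 19 − 1 = 18; the cheap location nets 13. top-tier stays.
average: the prime location nets 19 − 2 = 17; the cheap location nets 13. average stays.
No type deviates, so pooling is sustained.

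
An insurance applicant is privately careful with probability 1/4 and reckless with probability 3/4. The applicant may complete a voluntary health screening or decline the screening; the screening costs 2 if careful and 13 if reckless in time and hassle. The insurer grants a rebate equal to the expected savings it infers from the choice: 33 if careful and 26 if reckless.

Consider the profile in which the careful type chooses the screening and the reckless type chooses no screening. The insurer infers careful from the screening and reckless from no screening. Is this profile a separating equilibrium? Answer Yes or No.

Under these beliefs, the screening earns rebate 33 and no screening earns rebate 26.
careful: the screening nets 33 − 2 = 31; no screening nets 26. careful prefers the screening.
reckless: the screening nets 33 − 13 = 20; no screening nets 26. reckless prefers no screening.
Neither type deviates, so the separating profile is an equilibrium.

Yes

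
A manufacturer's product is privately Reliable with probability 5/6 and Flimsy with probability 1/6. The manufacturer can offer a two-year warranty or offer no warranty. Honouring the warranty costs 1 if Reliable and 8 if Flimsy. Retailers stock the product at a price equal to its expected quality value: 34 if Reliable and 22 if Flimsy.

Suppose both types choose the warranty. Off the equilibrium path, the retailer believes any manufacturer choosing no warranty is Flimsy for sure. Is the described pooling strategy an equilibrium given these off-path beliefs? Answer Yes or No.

Yes

On path, the retailer holds the prior and pays 5/6·34 + 1/6·22 = 32. Off path (no warranty), believing Flimsy, it pays 22.
Reliable: the warranty nets 32 − 1 = 31; no warranty nets 22. Reliable stays.
Flimsy: the warranty nets 32 − 8 = 24; no warranty nets 22. Flimsy stays.
No type deviates, so pooling is sustained.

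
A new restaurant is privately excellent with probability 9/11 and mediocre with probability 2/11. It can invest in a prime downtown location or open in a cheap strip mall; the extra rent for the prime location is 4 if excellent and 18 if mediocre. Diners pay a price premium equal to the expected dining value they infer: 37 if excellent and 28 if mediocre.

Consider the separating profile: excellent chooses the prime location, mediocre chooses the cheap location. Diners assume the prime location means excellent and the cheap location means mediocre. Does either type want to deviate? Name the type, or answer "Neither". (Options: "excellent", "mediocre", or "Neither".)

The prime location pays 37; the cheap location pays 28.
excellent: assigned the prime location, nets 37 − 4 = 33; deviating to the cheap location nets 28.
mediocre: assigned the cheap location, nets 28; deviating to the prime location nets 37 − 18 = 19.
Both types strictly prefer their assigned action; no profitable deviation.

Neither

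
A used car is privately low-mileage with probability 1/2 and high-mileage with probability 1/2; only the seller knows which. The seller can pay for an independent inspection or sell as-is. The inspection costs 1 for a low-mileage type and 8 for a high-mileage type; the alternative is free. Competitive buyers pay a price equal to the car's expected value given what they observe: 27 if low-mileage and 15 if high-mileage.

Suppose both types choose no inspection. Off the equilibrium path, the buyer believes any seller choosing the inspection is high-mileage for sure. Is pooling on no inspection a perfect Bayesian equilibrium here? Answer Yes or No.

Yes

On path, the buyer holds the prior and pays 1/2·27 + 1/2·15 = 21. Off path (the inspection), believing high-mileage, it pays 15.
low-mileage: no inspection nets 21; the inspection nets 15 − 1 = 14. low-mileage stays.
high-mileage: no inspection nets 21; the inspection nets 15 − 8 = 7. high-mileage stays.
No type deviates, so pooling is sustained.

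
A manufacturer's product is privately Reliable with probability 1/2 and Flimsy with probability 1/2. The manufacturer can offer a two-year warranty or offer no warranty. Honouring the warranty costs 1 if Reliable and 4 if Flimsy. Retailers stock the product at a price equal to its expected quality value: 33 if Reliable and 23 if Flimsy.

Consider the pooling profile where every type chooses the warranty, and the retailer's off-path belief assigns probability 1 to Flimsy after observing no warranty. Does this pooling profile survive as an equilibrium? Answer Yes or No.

Yes

On path, the retailer holds the prior and pays 1/2·33 + 1/2·23 = 28. Off path (no warranty), believing Flimsy, it pays 23.
Reliable: the warranty nets 28 − 1 = 27; no warranty nets 23. Reliable stays.
Flimsy: the warranty nets 28 − 4 = 24; no warranty nets 23. Flimsy stays.
No type deviates, so pooling is sustained.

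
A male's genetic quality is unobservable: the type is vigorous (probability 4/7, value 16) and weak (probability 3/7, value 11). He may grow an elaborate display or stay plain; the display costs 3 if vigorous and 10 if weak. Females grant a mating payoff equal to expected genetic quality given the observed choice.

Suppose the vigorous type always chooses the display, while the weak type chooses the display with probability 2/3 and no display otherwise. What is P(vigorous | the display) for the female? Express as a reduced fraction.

P(the display) = (4/7)·1 + (3/7)·(2/3) = 6/7.
By Bayes' rule, P(vigorous | the display) = (4/7) / (6/7) = 2/3.

2/3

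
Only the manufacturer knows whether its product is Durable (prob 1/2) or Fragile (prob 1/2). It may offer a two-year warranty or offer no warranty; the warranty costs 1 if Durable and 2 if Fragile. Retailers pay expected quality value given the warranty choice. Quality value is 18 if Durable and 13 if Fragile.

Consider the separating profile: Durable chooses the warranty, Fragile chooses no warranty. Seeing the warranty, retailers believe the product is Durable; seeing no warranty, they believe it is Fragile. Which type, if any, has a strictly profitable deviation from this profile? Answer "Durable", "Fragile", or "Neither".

Fragile

The warranty pays 18; no warranty pays 13.
Durable: assigned the warranty, nets 18 − 1 = 17; deviating to no warranty nets 13.
Fragile: assigned no warranty, nets 13; deviating to the warranty nets 18 − 2 = 16.
The Fragile type gains 3 by deviating.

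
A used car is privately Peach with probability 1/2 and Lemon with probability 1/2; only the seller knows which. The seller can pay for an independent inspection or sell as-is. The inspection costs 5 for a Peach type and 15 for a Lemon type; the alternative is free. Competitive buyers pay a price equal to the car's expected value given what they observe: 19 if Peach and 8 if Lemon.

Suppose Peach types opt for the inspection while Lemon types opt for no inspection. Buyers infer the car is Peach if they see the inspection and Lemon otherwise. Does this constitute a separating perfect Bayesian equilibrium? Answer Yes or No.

Under these beliefs, the inspection earns price 19 and no inspection earns price 8.
Peach: the inspection nets 19 − 5 = 14; no inspection nets 8. Peach prefers the inspection.
Lemon: the inspection nets 19 − 15 = 4; no inspection nets 8. Lemon prefers no inspection.
Neither type deviates, so the separating profile is an equilibrium.

Yes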